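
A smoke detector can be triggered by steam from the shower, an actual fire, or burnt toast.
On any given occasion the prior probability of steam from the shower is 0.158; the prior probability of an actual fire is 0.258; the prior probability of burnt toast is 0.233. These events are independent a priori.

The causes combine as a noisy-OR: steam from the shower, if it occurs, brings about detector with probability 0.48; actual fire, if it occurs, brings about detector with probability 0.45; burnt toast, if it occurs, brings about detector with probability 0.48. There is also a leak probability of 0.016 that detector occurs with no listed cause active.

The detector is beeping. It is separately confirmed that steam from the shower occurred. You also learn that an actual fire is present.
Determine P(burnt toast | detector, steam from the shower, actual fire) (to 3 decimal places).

Under noisy-OR, P(detector | causes) = 1 − (1−0.016)·∏(1−qᵢ) over the active causes.
For the numerator, keep only burnt toast=true terms: 0.85366*0.233 = 0.198903
Normalizer over all consistent configurations: 0.718576*0.767 + 0.85366*0.233 = 0.750051
P(burnt toast | detector, steam from the shower, actual fire) = 0.198903/0.750051 ≈ 0.265

P(burnt toast | detector, steam from the shower, actual fire) ≈ 0.265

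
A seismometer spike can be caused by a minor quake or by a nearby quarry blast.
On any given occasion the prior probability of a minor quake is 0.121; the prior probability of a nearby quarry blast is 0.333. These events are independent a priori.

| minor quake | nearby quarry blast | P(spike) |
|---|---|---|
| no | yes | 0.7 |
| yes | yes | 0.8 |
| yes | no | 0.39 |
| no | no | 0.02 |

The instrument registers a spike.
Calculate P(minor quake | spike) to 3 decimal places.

P(minor quake | spike) ≈ 0.227

P(spike) = 0.02*0.879*0.667 + 0.7*0.879*0.333 + 0.39*0.121*0.667 + 0.8*0.121*0.333 = 0.011726 + 0.204895 + 0.031476 + 0.032234 = 0.280331
Of this, 0.063710 comes from 0.031476 + 0.032234 (the minor quake=true cases).
So P(minor quake | spike) = 0.063710/0.280331 ≈ 0.227.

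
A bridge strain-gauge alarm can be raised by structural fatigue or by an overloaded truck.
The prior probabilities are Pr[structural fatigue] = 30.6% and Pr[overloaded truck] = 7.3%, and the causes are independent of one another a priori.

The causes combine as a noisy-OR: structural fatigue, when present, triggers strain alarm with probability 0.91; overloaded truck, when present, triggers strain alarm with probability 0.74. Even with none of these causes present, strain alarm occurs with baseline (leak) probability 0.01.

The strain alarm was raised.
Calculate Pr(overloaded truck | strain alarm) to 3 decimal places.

Under noisy-OR, P(strain alarm | causes) = 1 − (1−0.01)·∏(1−qᵢ) over the active causes.
Sum P(strain alarm|·) weighted by the priors over the 4 (structural fatigue, overloaded truck) configurations:
  P(strain alarm) = 0.01×0.694×0.927 + 0.7426×0.694×0.073 + 0.9109×0.306×0.927 + 0.976834×0.306×0.073
        = 0.006433 + 0.037622 + 0.258388 + 0.021821 = 0.324264
The terms with overloaded truck present sum to 0.059443, so
  P(overloaded truck | strain alarm) = 0.059443 / 0.324264 ≈ 0.183

Pr(overloaded truck | strain alarm) ≈ 0.183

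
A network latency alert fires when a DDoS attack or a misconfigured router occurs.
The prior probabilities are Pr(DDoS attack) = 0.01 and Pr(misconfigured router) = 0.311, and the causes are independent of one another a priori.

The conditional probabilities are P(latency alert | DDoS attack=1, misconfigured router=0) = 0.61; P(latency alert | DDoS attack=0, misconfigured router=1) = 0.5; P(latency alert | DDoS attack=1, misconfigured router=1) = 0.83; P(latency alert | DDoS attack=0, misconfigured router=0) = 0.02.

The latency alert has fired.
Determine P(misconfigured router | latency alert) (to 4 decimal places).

P(misconfigured router | latency alert) ≈ 0.8977

For the numerator, keep only misconfigured router=true terms: 0.153945 + 0.002581 = 0.156526
The normalizing constant is 0.02×0.99×0.689 + 0.5×0.99×0.311 + 0.61×0.01×0.689 + 0.83×0.01×0.311 = 0.174371
P(misconfigured router | latency alert) = 0.156526/0.174371 ≈ 0.8977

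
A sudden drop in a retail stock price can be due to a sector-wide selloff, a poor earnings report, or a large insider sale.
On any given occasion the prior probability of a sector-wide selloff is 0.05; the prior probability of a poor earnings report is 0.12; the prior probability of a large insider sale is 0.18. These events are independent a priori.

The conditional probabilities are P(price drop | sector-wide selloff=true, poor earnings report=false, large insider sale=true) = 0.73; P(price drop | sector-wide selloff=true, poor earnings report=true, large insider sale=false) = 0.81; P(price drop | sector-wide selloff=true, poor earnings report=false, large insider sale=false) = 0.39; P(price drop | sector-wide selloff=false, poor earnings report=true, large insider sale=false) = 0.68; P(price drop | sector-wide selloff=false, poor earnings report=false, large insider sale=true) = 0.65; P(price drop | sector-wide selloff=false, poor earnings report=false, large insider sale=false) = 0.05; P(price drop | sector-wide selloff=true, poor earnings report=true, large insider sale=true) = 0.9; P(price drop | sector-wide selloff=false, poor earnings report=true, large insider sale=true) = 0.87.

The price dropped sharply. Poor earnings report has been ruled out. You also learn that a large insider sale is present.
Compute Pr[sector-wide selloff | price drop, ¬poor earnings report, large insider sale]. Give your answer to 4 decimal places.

P(price drop | ¬poor earnings report, large insider sale) = 0.65*0.95 + 0.73*0.05 = 0.617500 + 0.036500 = 0.654000
The sector-wide selloff-present share is 0.73*0.05 = 0.036500.
P(sector-wide selloff | price drop, ¬poor earnings report, large insider sale) = 0.036500 / 0.654000 ≈ 0.0558

Pr[sector-wide selloff | price drop, ¬poor earnings report, large insider sale] ≈ 0.0558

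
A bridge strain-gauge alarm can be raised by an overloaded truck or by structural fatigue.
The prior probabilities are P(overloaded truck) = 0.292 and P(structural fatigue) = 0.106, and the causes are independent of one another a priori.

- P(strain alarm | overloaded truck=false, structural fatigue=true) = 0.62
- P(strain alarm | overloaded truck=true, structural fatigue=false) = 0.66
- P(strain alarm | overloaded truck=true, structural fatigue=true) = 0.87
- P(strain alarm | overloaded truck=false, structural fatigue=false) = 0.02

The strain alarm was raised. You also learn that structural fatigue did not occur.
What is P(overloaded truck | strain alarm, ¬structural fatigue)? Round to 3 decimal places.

P(strain alarm | ¬structural fatigue) = 0.02·0.708 + 0.66·0.292 = 0.014160 + 0.192720 = 0.206880
Restricting to configurations with overloaded truck present: 0.66·0.292 = 0.192720.
Hence the posterior is 0.192720/0.206880 ≈ 0.932.

P(overloaded truck | strain alarm, ¬structural fatigue) ≈ 0.932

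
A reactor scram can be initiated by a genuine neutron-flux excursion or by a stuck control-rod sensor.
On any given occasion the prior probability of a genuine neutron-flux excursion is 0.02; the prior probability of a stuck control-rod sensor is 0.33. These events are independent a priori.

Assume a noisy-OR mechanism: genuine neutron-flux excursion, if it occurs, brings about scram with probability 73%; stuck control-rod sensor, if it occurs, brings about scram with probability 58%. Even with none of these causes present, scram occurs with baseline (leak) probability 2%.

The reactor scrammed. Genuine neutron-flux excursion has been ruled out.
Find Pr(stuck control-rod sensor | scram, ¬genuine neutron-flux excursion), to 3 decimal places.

Pr(stuck control-rod sensor | scram, ¬genuine neutron-flux excursion) ≈ 0.935

Under noisy-OR, P(scram | causes) = 1 − (1−0.02)·∏(1−qᵢ) over the active causes.
For the numerator, keep only stuck control-rod sensor=true terms: 0.5884*0.33 = 0.194172
The normalizing constant is 0.02*0.67 + 0.5884*0.33 = 0.207572
Posterior = 0.194172 / 0.207572 ≈ 0.935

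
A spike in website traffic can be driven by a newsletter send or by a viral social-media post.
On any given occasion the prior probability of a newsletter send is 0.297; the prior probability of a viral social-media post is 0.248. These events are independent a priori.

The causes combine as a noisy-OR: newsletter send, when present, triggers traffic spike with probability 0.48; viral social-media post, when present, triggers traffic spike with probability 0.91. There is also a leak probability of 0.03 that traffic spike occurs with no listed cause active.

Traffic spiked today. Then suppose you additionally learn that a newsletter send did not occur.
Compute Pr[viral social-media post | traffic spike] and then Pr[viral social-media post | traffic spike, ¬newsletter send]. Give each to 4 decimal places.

Under noisy-OR, P(traffic spike | causes) = 1 − (1−0.03)·∏(1−qᵢ) over the active causes.
Sum P(traffic spike|·) weighted by the priors over the 4 (newsletter send, viral social-media post) configurations:
  P(traffic spike) = 0.03×0.703×0.752 + 0.9127×0.703×0.248 + 0.4956×0.297×0.752 + 0.954604×0.297×0.248
        = 0.015860 + 0.159124 + 0.110689 + 0.070312 = 0.355985
The terms with viral social-media post present sum to 0.229436, so
  P(viral social-media post | traffic spike) = 0.229436 / 0.355985 ≈ 0.6445

Now also conditioning on newsletter send≠true:
Enumerate both values of viral social-media post and weight by the priors:
  P(traffic spike | ¬newsletter send) = 0.03×0.752 + 0.9127×0.248
        = 0.022560 + 0.226350 = 0.248910
The terms with viral social-media post present sum to 0.226350, so
  P(viral social-media post | traffic spike, ¬newsletter send) = 0.226350 / 0.248910 ≈ 0.9094
With newsletter send excluded, viral social-media post must carry more of the explanatory weight for the traffic spike.

Pr[viral social-media post | traffic spike] ≈ 0.6445; Pr[viral social-media post | traffic spike, ¬newsletter send] ≈ 0.9094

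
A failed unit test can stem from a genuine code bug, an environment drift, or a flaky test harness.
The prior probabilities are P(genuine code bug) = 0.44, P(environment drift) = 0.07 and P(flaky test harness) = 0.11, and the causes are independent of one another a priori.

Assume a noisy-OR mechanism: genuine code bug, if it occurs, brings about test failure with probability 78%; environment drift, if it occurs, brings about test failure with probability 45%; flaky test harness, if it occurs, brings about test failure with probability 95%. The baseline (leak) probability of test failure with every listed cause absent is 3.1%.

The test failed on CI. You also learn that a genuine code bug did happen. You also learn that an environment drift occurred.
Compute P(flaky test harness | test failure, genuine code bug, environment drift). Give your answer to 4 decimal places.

Under noisy-OR, P(test failure | causes) = 1 − (1−0.031)·∏(1−qᵢ) over the active causes.
P(test failure | genuine code bug, environment drift) = 0.882751·0.89 + 0.994138·0.11 = 0.785648 + 0.109355 = 0.895003
Of this, 0.109355 comes from 0.994138·0.11 (the flaky test harness=true cases).
P(flaky test harness | test failure, genuine code bug, environment drift) = 0.109355 / 0.895003 ≈ 0.1222

P(flaky test harness | test failure, genuine code bug, environment drift) ≈ 0.1222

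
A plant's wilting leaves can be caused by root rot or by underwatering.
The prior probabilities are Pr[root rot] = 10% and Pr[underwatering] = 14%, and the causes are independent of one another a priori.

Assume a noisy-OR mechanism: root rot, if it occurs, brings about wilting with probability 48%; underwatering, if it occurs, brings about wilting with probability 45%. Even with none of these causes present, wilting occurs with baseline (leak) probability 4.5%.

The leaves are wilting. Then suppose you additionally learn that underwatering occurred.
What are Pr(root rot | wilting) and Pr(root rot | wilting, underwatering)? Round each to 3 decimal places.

Under noisy-OR, P(wilting | causes) = 1 − (1−0.045)·∏(1−qᵢ) over the active causes.
Sum P(wilting|·) weighted by the priors over the 4 (root rot, underwatering) configurations:
  P(wilting) = 0.045*0.9*0.86 + 0.47475*0.9*0.14 + 0.5034*0.1*0.86 + 0.72687*0.1*0.14
        = 0.034830 + 0.059819 + 0.043292 + 0.010176 = 0.148117
Keeping only the root rot-present terms gives 0.053468, so
  P(root rot | wilting) = 0.053468 / 0.148117 ≈ 0.361

With the extra evidence:
Enumerate both values of root rot and weight by the priors:
  P(wilting | underwatering) = 0.47475·0.9 + 0.72687·0.1
        = 0.427275 + 0.072687 = 0.499962
Configurations with root rot contribute 0.072687, so
  P(root rot | wilting, underwatering) = 0.072687 / 0.499962 ≈ 0.145
This is intercausal reasoning (explaining away): once underwatering accounts for the wilting, root rot becomes less likely.

Pr(root rot | wilting) ≈ 0.361; Pr(root rot | wilting, underwatering) ≈ 0.145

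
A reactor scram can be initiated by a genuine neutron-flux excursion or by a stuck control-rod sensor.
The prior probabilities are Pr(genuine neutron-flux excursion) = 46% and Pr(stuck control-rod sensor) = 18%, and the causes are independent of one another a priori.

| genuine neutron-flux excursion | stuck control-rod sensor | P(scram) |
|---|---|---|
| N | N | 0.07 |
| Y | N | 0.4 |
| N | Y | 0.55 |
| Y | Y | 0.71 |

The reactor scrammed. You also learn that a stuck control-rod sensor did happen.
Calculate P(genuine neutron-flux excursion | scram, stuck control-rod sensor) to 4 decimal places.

P(genuine neutron-flux excursion | scram, stuck control-rod sensor) ≈ 0.5237

For the numerator, keep only genuine neutron-flux excursion=true terms: 0.71·0.46 = 0.326600
The normalizing constant is 0.55·0.54 + 0.71·0.46 = 0.623600
P(genuine neutron-flux excursion | scram, stuck control-rod sensor) = 0.326600/0.623600 ≈ 0.5237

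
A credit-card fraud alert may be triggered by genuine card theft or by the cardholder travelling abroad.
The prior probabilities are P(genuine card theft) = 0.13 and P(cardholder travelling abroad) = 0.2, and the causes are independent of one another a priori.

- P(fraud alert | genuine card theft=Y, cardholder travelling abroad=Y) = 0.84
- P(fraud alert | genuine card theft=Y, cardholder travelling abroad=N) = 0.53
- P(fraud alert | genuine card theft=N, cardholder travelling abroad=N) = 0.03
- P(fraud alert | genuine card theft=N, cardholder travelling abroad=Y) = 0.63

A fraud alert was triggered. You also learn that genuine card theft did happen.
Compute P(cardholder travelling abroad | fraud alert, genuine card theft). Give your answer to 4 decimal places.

P(cardholder travelling abroad | fraud alert, genuine card theft) ≈ 0.2838

By total probability over both values of cardholder travelling abroad:
  P(fraud alert | genuine card theft) = 0.53*0.8 + 0.84*0.2
        = 0.424000 + 0.168000 = 0.592000
Configurations with cardholder travelling abroad contribute 0.168000, so
  P(cardholder travelling abroad | fraud alert, genuine card theft) = 0.168000 / 0.592000 ≈ 0.2838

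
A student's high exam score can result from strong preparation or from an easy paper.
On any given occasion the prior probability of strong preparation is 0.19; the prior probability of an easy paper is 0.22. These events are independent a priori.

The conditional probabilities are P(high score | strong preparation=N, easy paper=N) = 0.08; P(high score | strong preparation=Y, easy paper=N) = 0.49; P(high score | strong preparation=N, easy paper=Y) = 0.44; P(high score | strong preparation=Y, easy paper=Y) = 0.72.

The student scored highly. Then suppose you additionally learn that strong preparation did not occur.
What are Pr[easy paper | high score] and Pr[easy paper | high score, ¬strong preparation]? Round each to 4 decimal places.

For the numerator, keep only easy paper=true terms: 0.078408 + 0.030096 = 0.108504
The normalizing constant is 0.08·0.81·0.78 + 0.44·0.81·0.22 + 0.49·0.19·0.78 + 0.72·0.19·0.22 = 0.231666
P(easy paper | high score) = 0.108504/0.231666 ≈ 0.4684

With the extra evidence:
P(high score | ¬strong preparation) = 0.08*0.78 + 0.44*0.22 = 0.062400 + 0.096800 = 0.159200
The easy paper-present share is 0.44*0.22 = 0.096800.
Hence the posterior is 0.096800/0.159200 ≈ 0.6080.

Pr[easy paper | high score] ≈ 0.4684; Pr[easy paper | high score, ¬strong preparation] ≈ 0.6080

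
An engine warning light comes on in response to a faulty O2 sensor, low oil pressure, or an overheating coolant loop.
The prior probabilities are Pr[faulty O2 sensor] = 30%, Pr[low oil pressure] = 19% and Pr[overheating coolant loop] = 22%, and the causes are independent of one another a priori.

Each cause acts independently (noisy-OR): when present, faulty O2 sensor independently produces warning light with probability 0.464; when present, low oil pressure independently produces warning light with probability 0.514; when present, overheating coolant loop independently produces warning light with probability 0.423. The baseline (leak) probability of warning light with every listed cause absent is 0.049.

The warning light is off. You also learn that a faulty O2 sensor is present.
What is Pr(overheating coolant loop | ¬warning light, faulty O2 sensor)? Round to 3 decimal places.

Pr(overheating coolant loop | ¬warning light, faulty O2 sensor) ≈ 0.140

Under noisy-OR, P(warning light | causes) = 1 − (1−0.049)·∏(1−qᵢ) over the active causes.
P(¬warning light | faulty O2 sensor) = 0.509736*0.81*0.78 + 0.294118*0.81*0.22 + 0.247732*0.19*0.78 + 0.142941*0.19*0.22 = 0.322051 + 0.052412 + 0.036714 + 0.005975 = 0.417152
The overheating coolant loop-present share is 0.052412 + 0.005975 = 0.058387.
Hence the posterior is 0.058387/0.417152 ≈ 0.140.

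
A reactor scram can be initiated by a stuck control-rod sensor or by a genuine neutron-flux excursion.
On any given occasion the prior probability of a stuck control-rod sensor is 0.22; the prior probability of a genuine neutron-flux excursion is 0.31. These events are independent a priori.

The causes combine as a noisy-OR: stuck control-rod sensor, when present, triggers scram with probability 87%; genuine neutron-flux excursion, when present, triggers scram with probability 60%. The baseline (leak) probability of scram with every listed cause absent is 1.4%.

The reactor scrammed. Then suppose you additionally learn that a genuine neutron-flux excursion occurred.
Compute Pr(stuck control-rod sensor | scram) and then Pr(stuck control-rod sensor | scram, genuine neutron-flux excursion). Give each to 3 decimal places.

Pr(stuck control-rod sensor | scram) ≈ 0.561; Pr(stuck control-rod sensor | scram, genuine neutron-flux excursion) ≈ 0.306

Under noisy-OR, P(scram | causes) = 1 − (1−0.014)·∏(1−qᵢ) over the active causes.
Weight on stuck control-rod sensor=true, given the evidence: 0.132342 + 0.064703 = 0.197045
Normalizer over all consistent configurations: 0.014*0.78*0.69 + 0.6056*0.78*0.31 + 0.87182*0.22*0.69 + 0.948728*0.22*0.31 = 0.351014
Posterior = 0.197045 / 0.351014 ≈ 0.561

With the extra evidence:
P(scram | genuine neutron-flux excursion) = 0.6056*0.78 + 0.948728*0.22 = 0.472368 + 0.208720 = 0.681088
Restricting to configurations with stuck control-rod sensor present: 0.948728*0.22 = 0.208720.
Hence the posterior is 0.208720/0.681088 ≈ 0.306.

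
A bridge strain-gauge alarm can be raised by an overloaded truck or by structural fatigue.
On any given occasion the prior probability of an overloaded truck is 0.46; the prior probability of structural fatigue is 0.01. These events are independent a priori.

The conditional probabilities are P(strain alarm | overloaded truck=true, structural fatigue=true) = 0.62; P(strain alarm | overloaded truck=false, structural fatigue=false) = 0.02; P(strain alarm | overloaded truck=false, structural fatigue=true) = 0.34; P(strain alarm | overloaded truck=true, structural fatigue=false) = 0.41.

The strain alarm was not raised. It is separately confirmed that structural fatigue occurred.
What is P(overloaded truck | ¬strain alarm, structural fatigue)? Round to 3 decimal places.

Sum P(¬strain alarm|·) weighted by the priors over both values of overloaded truck:
  P(¬strain alarm | structural fatigue) = 0.66·0.54 + 0.38·0.46
        = 0.356400 + 0.174800 = 0.531200
The terms with overloaded truck present sum to 0.174800, so
  P(overloaded truck | ¬strain alarm, structural fatigue) = 0.174800 / 0.531200 ≈ 0.329

P(overloaded truck | ¬strain alarm, structural fatigue) ≈ 0.329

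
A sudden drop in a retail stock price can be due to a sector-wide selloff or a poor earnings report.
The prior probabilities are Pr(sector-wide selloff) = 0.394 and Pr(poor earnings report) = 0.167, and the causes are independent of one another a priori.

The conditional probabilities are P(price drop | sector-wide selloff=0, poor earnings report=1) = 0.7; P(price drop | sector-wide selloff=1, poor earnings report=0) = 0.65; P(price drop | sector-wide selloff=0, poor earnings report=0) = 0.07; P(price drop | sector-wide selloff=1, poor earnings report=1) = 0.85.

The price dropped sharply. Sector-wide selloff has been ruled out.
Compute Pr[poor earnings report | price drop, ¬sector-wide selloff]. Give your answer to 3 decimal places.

Pr[poor earnings report | price drop, ¬sector-wide selloff] ≈ 0.667

Enumerate both values of poor earnings report and weight by the priors:
  P(price drop | ¬sector-wide selloff) = 0.07*0.833 + 0.7*0.167
        = 0.058310 + 0.116900 = 0.175210
Keeping only the poor earnings report-present terms gives 0.116900, so
  P(poor earnings report | price drop, ¬sector-wide selloff) = 0.116900 / 0.175210 ≈ 0.667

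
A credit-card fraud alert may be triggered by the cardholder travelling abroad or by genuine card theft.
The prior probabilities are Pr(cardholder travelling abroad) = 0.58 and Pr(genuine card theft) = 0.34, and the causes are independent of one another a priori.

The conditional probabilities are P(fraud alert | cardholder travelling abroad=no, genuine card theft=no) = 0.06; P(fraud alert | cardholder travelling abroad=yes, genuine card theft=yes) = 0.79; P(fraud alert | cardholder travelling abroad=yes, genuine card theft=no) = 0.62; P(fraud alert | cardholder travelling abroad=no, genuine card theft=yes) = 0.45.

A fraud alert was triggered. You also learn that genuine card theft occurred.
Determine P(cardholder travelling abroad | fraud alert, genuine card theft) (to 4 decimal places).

P(fraud alert | genuine card theft) = 0.45·0.42 + 0.79·0.58 = 0.189000 + 0.458200 = 0.647200
The cardholder travelling abroad-present share is 0.79·0.58 = 0.458200.
Hence the posterior is 0.458200/0.647200 ≈ 0.7080.

P(cardholder travelling abroad | fraud alert, genuine card theft) ≈ 0.7080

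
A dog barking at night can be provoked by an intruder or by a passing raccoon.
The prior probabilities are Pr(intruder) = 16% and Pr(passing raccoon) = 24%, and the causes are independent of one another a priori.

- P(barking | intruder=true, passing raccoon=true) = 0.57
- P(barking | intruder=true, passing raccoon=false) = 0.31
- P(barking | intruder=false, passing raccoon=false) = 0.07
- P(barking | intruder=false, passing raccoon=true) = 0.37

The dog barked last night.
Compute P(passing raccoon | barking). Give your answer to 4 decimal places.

Numerator (weight on configurations with passing raccoon): 0.074592 + 0.021888 = 0.096480
The normalizing constant is 0.07·0.84·0.76 + 0.37·0.84·0.24 + 0.31·0.16·0.76 + 0.57·0.16·0.24 = 0.178864
P(passing raccoon | barking) = 0.096480/0.178864 ≈ 0.5394

P(passing raccoon | barking) ≈ 0.5394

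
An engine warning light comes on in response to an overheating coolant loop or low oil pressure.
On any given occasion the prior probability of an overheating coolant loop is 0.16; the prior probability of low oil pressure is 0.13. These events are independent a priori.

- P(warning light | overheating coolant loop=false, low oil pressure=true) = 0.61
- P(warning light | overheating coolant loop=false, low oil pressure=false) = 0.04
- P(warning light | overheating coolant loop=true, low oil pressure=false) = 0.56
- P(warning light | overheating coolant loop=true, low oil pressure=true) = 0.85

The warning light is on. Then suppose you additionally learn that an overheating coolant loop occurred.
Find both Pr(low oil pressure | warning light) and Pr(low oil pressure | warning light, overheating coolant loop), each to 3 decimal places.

By total probability over the 4 (overheating coolant loop, low oil pressure) configurations:
  P(warning light) = 0.04×0.84×0.87 + 0.61×0.84×0.13 + 0.56×0.16×0.87 + 0.85×0.16×0.13
        = 0.029232 + 0.066612 + 0.077952 + 0.017680 = 0.191476
Configurations with low oil pressure contribute 0.084292, so
  P(low oil pressure | warning light) = 0.084292 / 0.191476 ≈ 0.440

Now condition on the additional information:
For the numerator, keep only low oil pressure=true terms: 0.85·0.13 = 0.110500
Denominator P(warning light | overheating coolant loop): 0.56·0.87 + 0.85·0.13 = 0.597700
P(low oil pressure | warning light, overheating coolant loop) = 0.110500/0.597700 ≈ 0.185
Conditioning on overheating coolant loop lowers the posterior on low oil pressure: the classic explaining-away effect in a common-effect structure.

Pr(low oil pressure | warning light) ≈ 0.440; Pr(low oil pressure | warning light, overheating coolant loop) ≈ 0.185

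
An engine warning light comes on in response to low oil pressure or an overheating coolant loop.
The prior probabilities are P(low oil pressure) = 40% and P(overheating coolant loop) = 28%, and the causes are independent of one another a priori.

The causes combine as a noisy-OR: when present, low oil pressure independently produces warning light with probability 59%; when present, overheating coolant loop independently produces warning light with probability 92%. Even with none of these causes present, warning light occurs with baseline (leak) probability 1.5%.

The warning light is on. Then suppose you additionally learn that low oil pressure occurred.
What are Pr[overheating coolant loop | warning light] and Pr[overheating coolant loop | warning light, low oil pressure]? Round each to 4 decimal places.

Pr[overheating coolant loop | warning light] ≈ 0.5963; Pr[overheating coolant loop | warning light, low oil pressure] ≈ 0.3870

Under noisy-OR, P(warning light | causes) = 1 − (1−0.015)·∏(1−qᵢ) over the active causes.
Enumerate the 4 (low oil pressure, overheating coolant loop) configurations and weight by the priors:
  P(warning light) = 0.015×0.6×0.72 + 0.9212×0.6×0.28 + 0.59615×0.4×0.72 + 0.967692×0.4×0.28
        = 0.006480 + 0.154762 + 0.171691 + 0.108382 = 0.441315
Configurations with overheating coolant loop contribute 0.263144, so
  P(overheating coolant loop | warning light) = 0.263144 / 0.441315 ≈ 0.5963

Now also conditioning on low oil pressure=true:
Weight on overheating coolant loop=true, given the evidence: 0.967692×0.28 = 0.270954
Denominator P(warning light | low oil pressure): 0.59615×0.72 + 0.967692×0.28 = 0.700182
P(overheating coolant loop | warning light, low oil pressure) = 0.270954/0.700182 ≈ 0.3870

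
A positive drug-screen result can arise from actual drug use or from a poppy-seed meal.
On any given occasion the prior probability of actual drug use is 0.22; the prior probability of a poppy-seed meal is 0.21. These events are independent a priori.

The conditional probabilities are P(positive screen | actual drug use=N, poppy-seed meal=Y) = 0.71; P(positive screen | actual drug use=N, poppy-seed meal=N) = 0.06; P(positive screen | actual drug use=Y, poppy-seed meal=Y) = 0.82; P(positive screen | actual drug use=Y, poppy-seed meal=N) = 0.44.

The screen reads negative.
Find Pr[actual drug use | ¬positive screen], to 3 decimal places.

By total probability over the 4 (actual drug use, poppy-seed meal) configurations:
  P(¬positive screen) = 0.94×0.78×0.79 + 0.29×0.78×0.21 + 0.56×0.22×0.79 + 0.18×0.22×0.21
        = 0.579228 + 0.047502 + 0.097328 + 0.008316 = 0.732374
Keeping only the actual drug use-present terms gives 0.105644, so
  P(actual drug use | ¬positive screen) = 0.105644 / 0.732374 ≈ 0.144

Pr[actual drug use | ¬positive screen] ≈ 0.144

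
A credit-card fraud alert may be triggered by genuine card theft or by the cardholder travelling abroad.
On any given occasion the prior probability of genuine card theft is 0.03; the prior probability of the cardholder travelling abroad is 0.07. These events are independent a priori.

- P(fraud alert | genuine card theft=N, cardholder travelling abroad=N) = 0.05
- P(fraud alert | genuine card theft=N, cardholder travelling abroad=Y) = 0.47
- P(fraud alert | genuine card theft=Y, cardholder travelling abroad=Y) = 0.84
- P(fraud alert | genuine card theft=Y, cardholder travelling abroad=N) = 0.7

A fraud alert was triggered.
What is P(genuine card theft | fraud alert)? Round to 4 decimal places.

P(fraud alert) = 0.05·0.97·0.93 + 0.47·0.97·0.07 + 0.7·0.03·0.93 + 0.84·0.03·0.07 = 0.045105 + 0.031913 + 0.019530 + 0.001764 = 0.098312
The genuine card theft-present share is 0.019530 + 0.001764 = 0.021294.
So P(genuine card theft | fraud alert) = 0.021294/0.098312 ≈ 0.2166.

P(genuine card theft | fraud alert) ≈ 0.2166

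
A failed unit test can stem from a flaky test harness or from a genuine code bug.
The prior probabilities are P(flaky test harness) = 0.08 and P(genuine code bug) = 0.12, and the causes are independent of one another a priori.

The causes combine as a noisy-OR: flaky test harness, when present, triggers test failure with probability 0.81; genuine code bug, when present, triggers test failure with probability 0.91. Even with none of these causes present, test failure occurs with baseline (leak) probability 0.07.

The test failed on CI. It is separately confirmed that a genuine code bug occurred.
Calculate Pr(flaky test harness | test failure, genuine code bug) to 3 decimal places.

Under noisy-OR, P(test failure | causes) = 1 − (1−0.07)·∏(1−qᵢ) over the active causes.
By total probability over both values of flaky test harness:
  P(test failure | genuine code bug) = 0.9163·0.92 + 0.984097·0.08
        = 0.842996 + 0.078728 = 0.921724
The terms with flaky test harness present sum to 0.078728, so
  P(flaky test harness | test failure, genuine code bug) = 0.078728 / 0.921724 ≈ 0.085

Pr(flaky test harness | test failure, genuine code bug) ≈ 0.085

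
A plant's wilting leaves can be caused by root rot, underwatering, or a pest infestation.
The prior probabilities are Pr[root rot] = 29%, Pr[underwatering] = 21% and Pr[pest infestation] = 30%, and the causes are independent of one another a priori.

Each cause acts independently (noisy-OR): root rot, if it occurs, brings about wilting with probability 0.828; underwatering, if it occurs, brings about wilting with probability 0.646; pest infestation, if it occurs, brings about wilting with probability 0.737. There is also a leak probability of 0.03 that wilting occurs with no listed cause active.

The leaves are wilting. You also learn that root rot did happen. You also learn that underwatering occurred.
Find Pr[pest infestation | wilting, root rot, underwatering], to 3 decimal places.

Under noisy-OR, P(wilting | causes) = 1 − (1−0.03)·∏(1−qᵢ) over the active causes.
By total probability over both values of pest infestation:
  P(wilting | root rot, underwatering) = 0.940939×0.7 + 0.984467×0.3
        = 0.658657 + 0.295340 = 0.953997
Keeping only the pest infestation-present terms gives 0.295340, so
  P(pest infestation | wilting, root rot, underwatering) = 0.295340 / 0.953997 ≈ 0.310

Pr[pest infestation | wilting, root rot, underwatering] ≈ 0.310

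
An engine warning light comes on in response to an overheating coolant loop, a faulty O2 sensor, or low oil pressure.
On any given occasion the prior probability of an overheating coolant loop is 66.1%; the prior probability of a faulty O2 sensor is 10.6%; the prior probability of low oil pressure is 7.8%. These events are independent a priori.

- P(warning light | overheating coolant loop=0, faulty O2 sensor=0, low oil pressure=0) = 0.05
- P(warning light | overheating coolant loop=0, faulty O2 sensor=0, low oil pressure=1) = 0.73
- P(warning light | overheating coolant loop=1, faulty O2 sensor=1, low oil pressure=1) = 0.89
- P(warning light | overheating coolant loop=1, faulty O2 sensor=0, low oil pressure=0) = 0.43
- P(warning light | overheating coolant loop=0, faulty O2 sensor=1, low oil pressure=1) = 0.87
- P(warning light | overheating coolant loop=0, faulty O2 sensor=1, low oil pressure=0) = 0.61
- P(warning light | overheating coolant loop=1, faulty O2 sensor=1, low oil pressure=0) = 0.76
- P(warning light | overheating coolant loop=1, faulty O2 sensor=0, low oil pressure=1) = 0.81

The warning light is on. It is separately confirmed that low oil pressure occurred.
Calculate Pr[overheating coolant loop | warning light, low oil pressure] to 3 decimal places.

For the numerator, keep only overheating coolant loop=true terms: 0.478657 + 0.062359 = 0.541016
Normalizer over all consistent configurations: 0.73·0.339·0.894 + 0.87·0.339·0.106 + 0.81·0.661·0.894 + 0.89·0.661·0.106 = 0.793517
Posterior = 0.541016 / 0.793517 ≈ 0.682

Pr[overheating coolant loop | warning light, low oil pressure] ≈ 0.682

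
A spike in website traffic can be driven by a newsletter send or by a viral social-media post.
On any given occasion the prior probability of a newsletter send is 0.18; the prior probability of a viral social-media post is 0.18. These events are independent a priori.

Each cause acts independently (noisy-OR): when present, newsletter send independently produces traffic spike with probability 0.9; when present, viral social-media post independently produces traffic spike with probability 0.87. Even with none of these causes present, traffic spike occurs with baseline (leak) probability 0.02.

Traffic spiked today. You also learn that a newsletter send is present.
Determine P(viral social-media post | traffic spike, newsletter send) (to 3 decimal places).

Under noisy-OR, P(traffic spike | causes) = 1 − (1−0.02)·∏(1−qᵢ) over the active causes.
P(traffic spike | newsletter send) = 0.902·0.82 + 0.98726·0.18 = 0.739640 + 0.177707 = 0.917347
Restricting to configurations with viral social-media post present: 0.98726·0.18 = 0.177707.
Hence the posterior is 0.177707/0.917347 ≈ 0.194.

P(viral social-media post | traffic spike, newsletter send) ≈ 0.194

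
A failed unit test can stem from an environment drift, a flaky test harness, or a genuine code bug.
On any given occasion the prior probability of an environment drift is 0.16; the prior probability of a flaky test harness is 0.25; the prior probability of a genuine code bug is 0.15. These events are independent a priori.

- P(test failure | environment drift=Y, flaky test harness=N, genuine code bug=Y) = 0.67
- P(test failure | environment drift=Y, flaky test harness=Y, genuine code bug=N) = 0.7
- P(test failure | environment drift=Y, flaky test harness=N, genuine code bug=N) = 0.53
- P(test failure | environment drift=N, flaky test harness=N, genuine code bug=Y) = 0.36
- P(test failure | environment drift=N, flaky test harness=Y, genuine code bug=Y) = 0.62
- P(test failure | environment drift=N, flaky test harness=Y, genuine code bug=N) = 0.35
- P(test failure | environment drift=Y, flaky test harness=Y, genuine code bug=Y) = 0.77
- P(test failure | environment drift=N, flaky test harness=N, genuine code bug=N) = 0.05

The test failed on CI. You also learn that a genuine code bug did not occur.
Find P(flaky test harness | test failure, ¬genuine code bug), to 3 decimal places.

P(flaky test harness | test failure, ¬genuine code bug) ≈ 0.516

Enumerate the 4 (environment drift, flaky test harness) configurations and weight by the priors:
  P(test failure | ¬genuine code bug) = 0.05×0.84×0.75 + 0.35×0.84×0.25 + 0.53×0.16×0.75 + 0.7×0.16×0.25
        = 0.031500 + 0.073500 + 0.063600 + 0.028000 = 0.196600
Configurations with flaky test harness contribute 0.101500, so
  P(flaky test harness | test failure, ¬genuine code bug) = 0.101500 / 0.196600 ≈ 0.516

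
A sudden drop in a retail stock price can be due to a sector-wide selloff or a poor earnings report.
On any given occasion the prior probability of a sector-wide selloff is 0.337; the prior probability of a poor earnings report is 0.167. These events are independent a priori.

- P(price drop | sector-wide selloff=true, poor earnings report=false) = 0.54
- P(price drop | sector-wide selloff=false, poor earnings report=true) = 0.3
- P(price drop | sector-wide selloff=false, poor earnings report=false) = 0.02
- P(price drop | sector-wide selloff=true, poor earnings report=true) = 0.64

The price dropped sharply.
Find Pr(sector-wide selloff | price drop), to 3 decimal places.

P(price drop) = 0.02·0.663·0.833 + 0.3·0.663·0.167 + 0.54·0.337·0.833 + 0.64·0.337·0.167 = 0.011046 + 0.033216 + 0.151589 + 0.036019 = 0.231870
Restricting to configurations with sector-wide selloff present: 0.151589 + 0.036019 = 0.187608.
Hence the posterior is 0.187608/0.231870 ≈ 0.809.

Pr(sector-wide selloff | price drop) ≈ 0.809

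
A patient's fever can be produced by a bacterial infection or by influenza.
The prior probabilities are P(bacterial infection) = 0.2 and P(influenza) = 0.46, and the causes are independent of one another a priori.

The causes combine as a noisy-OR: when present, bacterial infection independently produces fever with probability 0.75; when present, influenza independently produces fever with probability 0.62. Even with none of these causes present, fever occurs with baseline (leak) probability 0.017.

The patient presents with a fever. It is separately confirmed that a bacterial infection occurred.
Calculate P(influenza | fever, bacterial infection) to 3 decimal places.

Under noisy-OR, P(fever | causes) = 1 − (1−0.017)·∏(1−qᵢ) over the active causes.
P(fever | bacterial infection) = 0.75425·0.54 + 0.906615·0.46 = 0.407295 + 0.417043 = 0.824338
The influenza-present share is 0.906615·0.46 = 0.417043.
So P(influenza | fever, bacterial infection) = 0.417043/0.824338 ≈ 0.506.

P(influenza | fever, bacterial infection) ≈ 0.506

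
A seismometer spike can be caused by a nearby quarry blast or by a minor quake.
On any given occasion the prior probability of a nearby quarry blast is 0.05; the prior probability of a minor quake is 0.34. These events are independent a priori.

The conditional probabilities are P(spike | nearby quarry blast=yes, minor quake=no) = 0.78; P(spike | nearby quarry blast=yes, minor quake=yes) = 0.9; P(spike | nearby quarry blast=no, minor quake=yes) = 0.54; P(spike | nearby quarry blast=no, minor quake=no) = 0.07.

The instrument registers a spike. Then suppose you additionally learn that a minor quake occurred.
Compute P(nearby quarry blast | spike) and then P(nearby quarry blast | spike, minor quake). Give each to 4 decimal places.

Sum P(spike|·) weighted by the priors over the 4 (nearby quarry blast, minor quake) configurations:
  P(spike) = 0.07*0.95*0.66 + 0.54*0.95*0.34 + 0.78*0.05*0.66 + 0.9*0.05*0.34
        = 0.043890 + 0.174420 + 0.025740 + 0.015300 = 0.259350
Keeping only the nearby quarry blast-present terms gives 0.041040, so
  P(nearby quarry blast | spike) = 0.041040 / 0.259350 ≈ 0.1582

Now also conditioning on minor quake=true:
Sum P(spike|·) weighted by the priors over both values of nearby quarry blast:
  P(spike | minor quake) = 0.54*0.95 + 0.9*0.05
        = 0.513000 + 0.045000 = 0.558000
The terms with nearby quarry blast present sum to 0.045000, so
  P(nearby quarry blast | spike, minor quake) = 0.045000 / 0.558000 ≈ 0.0806

P(nearby quarry blast | spike) ≈ 0.1582; P(nearby quarry blast | spike, minor quake) ≈ 0.0806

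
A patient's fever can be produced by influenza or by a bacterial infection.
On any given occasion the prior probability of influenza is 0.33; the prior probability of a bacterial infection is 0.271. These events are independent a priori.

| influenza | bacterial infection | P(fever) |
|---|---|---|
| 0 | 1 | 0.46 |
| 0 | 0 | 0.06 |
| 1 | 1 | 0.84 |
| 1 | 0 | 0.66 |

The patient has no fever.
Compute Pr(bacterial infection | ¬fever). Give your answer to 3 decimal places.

Pr(bacterial infection | ¬fever) ≈ 0.172

Weight on bacterial infection=true, given the evidence: 0.098048 + 0.014309 = 0.112357
Denominator P(¬fever): 0.94*0.67*0.729 + 0.54*0.67*0.271 + 0.34*0.33*0.729 + 0.16*0.33*0.271 = 0.653275
Posterior = 0.112357 / 0.653275 ≈ 0.172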